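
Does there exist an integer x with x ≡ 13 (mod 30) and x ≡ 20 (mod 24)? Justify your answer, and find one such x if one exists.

No, no such integer exists.

gcd(30, 24) = 6. If x ≡ 13 (mod 30) and x ≡ 20 (mod 24), then x ≡ 13 (mod 6) and x ≡ 20 (mod 6).
But 13 mod 6 = 1 while 20 mod 6 = 2, a contradiction.
So no integer satisfies both congruences.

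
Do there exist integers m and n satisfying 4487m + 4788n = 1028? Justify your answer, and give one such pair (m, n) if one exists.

gcd(4487, 4788) = 7, so every integer of the form 4487m + 4788n is a multiple of 7.
But 1028 is not a multiple of 7 (it leaves remainder 6).
Therefore 4487m + 4788n = 1028 has no solution in integers.

No, no such integers exist.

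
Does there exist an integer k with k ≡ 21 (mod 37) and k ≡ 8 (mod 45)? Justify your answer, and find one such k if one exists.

k = 1538

Since 37 and 45 share no common factor, CRT says the pair of congruences has a solution (unique mod 1665).
Any solution of the first congruence is k = 21 + 37t; substituting into the second, 37t ≡ 8 − 21 ≡ 32 (mod 45).
To invert 37 modulo 45: 45 = 1·37 + 8, 37 = 4·8 + 5, 8 = 1·5 + 3, 5 = 1·3 + 2, 3 = 1·2 + 1, 2 = 2·1 + 0, and unwinding, 1 = 3 − 1·2 = 3 − (5 − 1·3) = −5 + 2·3 = −5 + 2·(8 − 1·5) = 2·8 − 3·5 = 2·8 − 3·(37 − 4·8) = −3·37 + 14·8 = −3·37 + 14·(45 − 1·37) = 14·45 − 17·37. Thus 37⁻¹ ≡ -17 ≡ 28 (mod 45).
Multiplying by 28: t ≡ 28·32 = 896 ≡ 41 (mod 45).
With t = 41: k = 21 + 37·41 = 1538.
Indeed 1538 ≡ 21 (mod 37) and 1538 ≡ 8 (mod 45).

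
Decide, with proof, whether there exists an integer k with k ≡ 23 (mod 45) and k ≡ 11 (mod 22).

The moduli 45 and 22 are coprime, so by the Chinese Remainder Theorem a unique solution modulo 990 exists.
Any solution of the first congruence is k = 23 + 45t; substituting into the second, 45t ≡ 11 − 23 ≡ 10 (mod 22).
45 ≡ 1 (mod 22), so this reads 1t ≡ 10 (mod 22). So t ≡ 10 (mod 22).
With t = 10: k = 23 + 45·10 = 473.
Check: 473 mod 45 = 23, 473 mod 22 = 11. ✓

k = 473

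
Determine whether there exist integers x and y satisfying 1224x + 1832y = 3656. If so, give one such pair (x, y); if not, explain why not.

gcd(1224, 1832) = 8, and 8 divides 3656, so integer solutions exist.
Dividing through by 8 reduces the equation to 153x + 229y = 457.
Euclidean algorithm: 229 = 1·153 + 76, 153 = 2·76 + 1, 76 = 76·1 + 0.
Back-substituting, 1 = 153 − 2·76 = 153 − 2·(229 − 1·153) = −2·229 + 3·153; that is, 153·3 + 229·(-2) = 1.
Scaling by 457 gives the particular solution (x, y) = (1371, -914).
Shifting by a multiple of (229, −153) keeps it a solution: x = 1371 − 5·229 = 226, y = -914 + 5·153 = -149.
Check: 1224·226 + 1832·(-149) = 276624 − 272968 = 3656. ✓

x = 226, y = -149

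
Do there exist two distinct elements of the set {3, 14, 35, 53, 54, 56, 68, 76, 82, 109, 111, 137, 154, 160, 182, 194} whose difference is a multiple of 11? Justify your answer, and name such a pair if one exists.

Reduce each element mod 11: 3↦3, 14↦3, 35↦2, 53↦9, 54↦10, 56↦1, 68↦2, 76↦10, 82↦5, 109↦10, 111↦1, 137↦5, 154↦0, 160↦6, 182↦6, 194↦7. The residue 3 repeats (at 3 and 14), and 14 − 3 = 11 = 1·11.

Yes: 3 and 14.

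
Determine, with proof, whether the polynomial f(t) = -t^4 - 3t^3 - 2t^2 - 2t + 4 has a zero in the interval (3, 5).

No such root exists.

f(3) = -182 and f(5) = -1056, both negative, so a sign-change argument is unavailable; we show f keeps this sign on the whole interval.
Shift to the endpoint 3: with t = 3 + u (0 < u < 2), one computes f(3 + u) = -u^4 - 15u^3 - 83u^2 - 203u - 182.
The nonzero coefficients here are all negative, so for u > 0 every term is negative (or zero), and the constant term -182 is strictly negative.
So f is strictly negative on (3, 5); no root exists in the interval.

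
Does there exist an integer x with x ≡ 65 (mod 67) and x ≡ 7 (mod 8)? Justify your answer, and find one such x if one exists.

gcd(67, 8) = 1, so the Chinese Remainder Theorem guarantees exactly one residue class mod 536 satisfying both.
Write x = 65 + 67t and require 65 + 67t ≡ 7 (mod 8), i.e. 67t ≡ 6 (mod 8).
67 ≡ 3 (mod 8), so this reads 3t ≡ 6 (mod 8). To invert 3 modulo 8: 8 = 2·3 + 2, 3 = 1·2 + 1, 2 = 2·1 + 0, and unwinding, 1 = 3 − 1·2 = 3 − (8 − 2·3) = −8 + 3·3. Thus 3⁻¹ ≡ 3 (mod 8).
Multiplying by 3: t ≡ 3·6 = 18 ≡ 2 (mod 8).
Taking t = 2 gives x = 65 + 67·2 = 199.
Check: 199 mod 67 = 65, 199 mod 8 = 7. ✓

x = 199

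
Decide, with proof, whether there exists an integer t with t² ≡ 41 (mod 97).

Apply Euler's criterion with the prime 97: 41 is a quadratic residue iff 41^48 ≡ 1 (mod 97), and a non-residue iff it is ≡ −1.
Squaring successively (mod 97): 41^2 = 1681 ≡ 32; 41^4 ≡ 32² = 1024 ≡ 54; 41^8 ≡ 54² = 2916 ≡ 6; 41^16 ≡ 6² = 36 ≡ 36; 41^32 ≡ 36² = 1296 ≡ 35.
Since 48 = 32 + 16, 41^48 ≡ 35 · 36; multiplying out mod 97: 35·36 = 1260 ≡ 96. Thus 41^48 ≡ 96 ≡ −1 (mod 97).
The value −1 means 41 is a non-residue modulo 97, so t² ≡ 41 (mod 97) is impossible.

No such integer exists.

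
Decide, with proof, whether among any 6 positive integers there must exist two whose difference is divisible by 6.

No; for instance {25, 26, 27, 28, 29, 30} is a counterexample.

Try 6 consecutive integers, 25, 26, …, 30. Their remainders mod 6 are 1, 2, 3, 4, 5, 0 — pairwise different, as any 6 ≤ 6 consecutive integers have distinct residues.
Any two of them differ by at most 5 < 6 and by at least 1, so no difference is a multiple of 6.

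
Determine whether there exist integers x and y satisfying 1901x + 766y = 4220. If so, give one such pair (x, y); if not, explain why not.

x = 574, y = -1419

1901 and 766 are coprime, so 1901x + 766y ranges over all of ℤ.
Run the Euclidean algorithm on 1901 and 766: 1901 = 2·766 + 369, 766 = 2·369 + 28, 369 = 13·28 + 5, 28 = 5·5 + 3, 5 = 1·3 + 2, 3 = 1·2 + 1, 2 = 2·1 + 0.
Unwinding: 1 = 3 − 1·2 = 3 − (5 − 1·3) = −5 + 2·3 = −5 + 2·(28 − 5·5) = 2·28 − 11·5 = 2·28 − 11·(369 − 13·28) = −11·369 + 145·28 = −11·369 + 145·(766 − 2·369) = 145·766 − 301·369 = 145·766 − 301·(1901 − 2·766) = −301·1901 + 747·766, i.e. 1901·(-301) + 766·747 = 1.
Times 4220: 1901·(-1270220) + 766·3152340 = 4220, so (-1270220, 3152340) solves it.
Adding 1659·766 to x and subtracting 1659·1901 from y gives the tidier solution (574, -1419).
Indeed 1901·574 + 766·(-1419) = 1091174 − 1086954 = 4220.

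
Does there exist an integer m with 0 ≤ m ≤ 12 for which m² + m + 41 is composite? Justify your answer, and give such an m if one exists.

The values for m = 0, 1, …, 12 are 41, 43, 47, 53, 61, 71, 83, 97, 113, 131, 151, 173, 197, and each of these is prime.
So no value in the range makes the expression composite.

There is no such integer m in that range.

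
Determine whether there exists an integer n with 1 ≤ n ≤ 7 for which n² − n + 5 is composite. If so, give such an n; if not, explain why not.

n = 6

At n = 6: 6² − 6 + 5 = 35 = 5·7, which is composite.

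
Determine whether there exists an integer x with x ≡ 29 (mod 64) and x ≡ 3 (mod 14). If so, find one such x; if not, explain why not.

x = 157

The moduli are not coprime: gcd(64, 14) = 2. Compatibility requires 2 ∣ (3 − 29) = -26, which holds, so solutions exist.
Step through x = 29, 29 + 64, 29 + 2·64, …: the values 29, 93, 157 reduce mod 14 to 1, 9, 3. The value 157 hits 3.
Check: 157 mod 64 = 29, 157 mod 14 = 3. ✓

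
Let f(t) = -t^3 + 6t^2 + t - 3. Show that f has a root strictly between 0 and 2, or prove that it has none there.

Yes, f has a root in the interval.

f(0) = -3 and f(2) = 15, which have opposite signs.
Since f is a polynomial it is continuous on [0, 2].
By the Intermediate Value Theorem f must vanish at some point of (0, 2).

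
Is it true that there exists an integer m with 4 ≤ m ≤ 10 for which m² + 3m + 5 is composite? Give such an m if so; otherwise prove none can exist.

m = 4

At m = 4: 4² + 3·4 + 5 = 33 = 3·11, which is composite.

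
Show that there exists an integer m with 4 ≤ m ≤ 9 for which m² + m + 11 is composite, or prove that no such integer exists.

There is no such integer m in that range.

The values for m = 4, 5, …, 9 are 31, 41, 53, 67, 83, 101, and each of these is prime.
So no value in the range makes the expression composite.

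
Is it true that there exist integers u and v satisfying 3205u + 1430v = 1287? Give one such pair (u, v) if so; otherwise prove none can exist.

gcd(3205, 1430) = 5, so every integer of the form 3205u + 1430v is a multiple of 5.
But 1287 is not a multiple of 5 (it leaves remainder 2).
Therefore 3205u + 1430v = 1287 has no solution in integers.

No, no such integers exist.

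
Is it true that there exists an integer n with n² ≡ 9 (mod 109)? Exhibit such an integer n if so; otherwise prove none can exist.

n = 106

n = 106 works: 106² = 11236, and 11236 − 9 = 11227 = 103·109.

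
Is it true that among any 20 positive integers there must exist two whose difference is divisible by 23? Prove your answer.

No; for instance {103, 104, 105, 106, 107, 108, 109, 110, 111, 112, 113, 114, 115, 116, 117, 118, 119, 120, 121, 122} is a counterexample.

Take the 20 consecutive integers 103, 104, …, 122: their residues mod 23 are all distinct because 20 ≤ 23.
No two share a residue, so no pair has difference divisible by 23; the claim fails for this set.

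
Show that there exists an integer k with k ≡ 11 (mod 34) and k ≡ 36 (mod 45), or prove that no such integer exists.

Since 34 and 45 share no common factor, CRT says the pair of congruences has a solution (unique mod 1530).
Any solution of the first congruence is k = 11 + 34t; substituting into the second, 34t ≡ 36 − 11 ≡ 25 (mod 45).
To invert 34 modulo 45: 45 = 1·34 + 11, 34 = 3·11 + 1, 11 = 11·1 + 0, and unwinding, 1 = 34 − 3·11 = 34 − 3·(45 − 1·34) = −3·45 + 4·34. Thus 34⁻¹ ≡ 4 (mod 45).
Therefore t ≡ 4·25 = 100 ≡ 10 (mod 45).
Taking t = 10 gives k = 11 + 34·10 = 351.
Check: 351 mod 34 = 11, 351 mod 45 = 36. ✓

k = 351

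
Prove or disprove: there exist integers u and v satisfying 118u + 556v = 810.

gcd(118, 556) = 2, and 2 divides 810, so integer solutions exist.
Dividing through by 2 reduces the equation to 59u + 278v = 405.
Dividing repeatedly: 278 = 4·59 + 42, 59 = 1·42 + 17, 42 = 2·17 + 8, 17 = 2·8 + 1, 8 = 8·1 + 0.
Working back up the chain: 1 = 17 − 2·8 = 17 − 2·(42 − 2·17) = −2·42 + 5·17 = −2·42 + 5·(59 − 1·42) = 5·59 − 7·42 = 5·59 − 7·(278 − 4·59) = −7·278 + 33·59. So 59·33 + 278·(-7) = 1.
Times 405: 59·13365 + 278·(-2835) = 405, so (13365, -2835) solves it.
Subtracting 48·278 from u and adding 48·59 to v gives the tidier solution (21, -3).
Indeed 118·21 + 556·(-3) = 2478 − 1668 = 810.

u = 21, v = -3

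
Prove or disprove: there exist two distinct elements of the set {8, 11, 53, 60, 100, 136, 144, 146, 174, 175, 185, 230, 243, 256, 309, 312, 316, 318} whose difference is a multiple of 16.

8 and 136 are such a pair.

8 mod 16 = 8 and 136 mod 16 = 8, so 136 − 8 = 128 = 8·16.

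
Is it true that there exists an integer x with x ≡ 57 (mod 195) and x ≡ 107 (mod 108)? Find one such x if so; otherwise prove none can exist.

There is no such integer.

Both moduli are multiples of 3 = gcd(195, 108), so any solution would satisfy x ≡ 57 and x ≡ 107 modulo 3 simultaneously.
But 57 mod 3 = 0 while 107 mod 3 = 2, a contradiction.
So no integer satisfies both congruences.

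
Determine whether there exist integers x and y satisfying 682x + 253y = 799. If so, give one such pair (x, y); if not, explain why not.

There are no such integers.

Both 682 and 253 are divisible by gcd(682, 253) = 11, hence so is any combination 682x + 253y.
But 799 = 11·72 + 7, so 11 ∤ 799.
So the equation is unsolvable over ℤ.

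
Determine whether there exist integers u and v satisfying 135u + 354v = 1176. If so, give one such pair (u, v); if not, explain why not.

u = 90, v = -31

Every value of 135u + 354v is a multiple of gcd(135, 354) = 3; since 3 ∣ 1176, solutions exist.
Dividing through by 3 reduces the equation to 45u + 118v = 392.
Dividing repeatedly: 118 = 2·45 + 28, 45 = 1·28 + 17, 28 = 1·17 + 11, 17 = 1·11 + 6, 11 = 1·6 + 5, 6 = 1·5 + 1, 5 = 5·1 + 0.
Working back up the chain: 1 = 6 − 1·5 = 6 − (11 − 1·6) = −11 + 2·6 = −11 + 2·(17 − 1·11) = 2·17 − 3·11 = 2·17 − 3·(28 − 1·17) = −3·28 + 5·17 = −3·28 + 5·(45 − 1·28) = 5·45 − 8·28 = 5·45 − 8·(118 − 2·45) = −8·118 + 21·45. So 45·21 + 118·(-8) = 1.
Times 392: 45·8232 + 118·(-3136) = 392, so (8232, -3136) solves it.
Shifting by a multiple of (118, −45) keeps it a solution: u = 8232 − 69·118 = 90, v = -3136 + 69·45 = -31.
Check: 135·90 + 354·(-31) = 12150 − 10974 = 1176. ✓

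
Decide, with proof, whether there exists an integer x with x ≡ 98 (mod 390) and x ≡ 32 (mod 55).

Both moduli are multiples of 5 = gcd(390, 55), so any solution would satisfy x ≡ 98 and x ≡ 32 modulo 5 simultaneously.
But 98 mod 5 = 3 while 32 mod 5 = 2, a contradiction.
Therefore no such x exists.

There is no such integer.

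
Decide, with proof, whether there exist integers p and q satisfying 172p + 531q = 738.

Since gcd(172, 531) = 1, every integer is an integer combination of 172 and 531.
Run the Euclidean algorithm on 531 and 172: 531 = 3·172 + 15, 172 = 11·15 + 7, 15 = 2·7 + 1, 7 = 7·1 + 0.
Working back up the chain: 1 = 15 − 2·7 = 15 − 2·(172 − 11·15) = −2·172 + 23·15 = −2·172 + 23·(531 − 3·172) = 23·531 − 71·172. So 172·(-71) + 531·23 = 1.
Scaling by 738 gives the particular solution (p, q) = (-52398, 16974).
Shifting by a multiple of (531, −172) keeps it a solution: p = -52398 + 99·531 = 171, q = 16974 − 99·172 = -54.
Check: 172·171 + 531·(-54) = 29412 − 28674 = 738. ✓

p = 171, q = -54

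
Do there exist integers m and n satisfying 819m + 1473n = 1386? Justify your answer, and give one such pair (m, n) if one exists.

Since gcd(819, 1473) = 3 and 1386 = 3·462, Bézout's identity guarantees a solution.
Dividing through by 3 reduces the equation to 273m + 491n = 462.
Euclidean algorithm: 491 = 1·273 + 218, 273 = 1·218 + 55, 218 = 3·55 + 53, 55 = 1·53 + 2, 53 = 26·2 + 1, 2 = 2·1 + 0.
Back-substituting, 1 = 53 − 26·2 = 53 − 26·(55 − 1·53) = −26·55 + 27·53 = −26·55 + 27·(218 − 3·55) = 27·218 − 107·55 = 27·218 − 107·(273 − 1·218) = −107·273 + 134·218 = −107·273 + 134·(491 − 1·273) = 134·491 − 241·273; that is, 273·(-241) + 491·134 = 1.
Scaling by 462 gives the particular solution (m, n) = (-111342, 61908).
Adding 227·491 to m and subtracting 227·273 from n gives the tidier solution (115, -63).
Indeed 819·115 + 1473·(-63) = 94185 − 92799 = 1386.

m = 115, n = -63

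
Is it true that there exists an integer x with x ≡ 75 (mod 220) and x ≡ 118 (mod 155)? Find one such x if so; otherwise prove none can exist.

gcd(220, 155) = 5. If x ≡ 75 (mod 220) and x ≡ 118 (mod 155), then x ≡ 75 (mod 5) and x ≡ 118 (mod 5).
But 75 mod 5 = 0 while 118 mod 5 = 3, a contradiction.
Hence the system has no solution.

No such integer exists.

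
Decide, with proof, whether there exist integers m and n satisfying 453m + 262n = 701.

Since gcd(453, 262) = 1, every integer is an integer combination of 453 and 262.
Euclidean algorithm: 453 = 1·262 + 191, 262 = 1·191 + 71, 191 = 2·71 + 49, 71 = 1·49 + 22, 49 = 2·22 + 5, 22 = 4·5 + 2, 5 = 2·2 + 1, 2 = 2·1 + 0.
Working back up the chain: 1 = 5 − 2·2 = 5 − 2·(22 − 4·5) = −2·22 + 9·5 = −2·22 + 9·(49 − 2·22) = 9·49 − 20·22 = 9·49 − 20·(71 − 1·49) = −20·71 + 29·49 = −20·71 + 29·(191 − 2·71) = 29·191 − 78·71 = 29·191 − 78·(262 − 1·191) = −78·262 + 107·191 = −78·262 + 107·(453 − 1·262) = 107·453 − 185·262. So 453·107 + 262·(-185) = 1.
Scaling by 701 gives the particular solution (m, n) = (75007, -129685).
Subtracting 286·262 from m and adding 286·453 to n gives the tidier solution (75, -127).
Indeed 453·75 + 262·(-127) = 33975 − 33274 = 701.

m = 75, n = -127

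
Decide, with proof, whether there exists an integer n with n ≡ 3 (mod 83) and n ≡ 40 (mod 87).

n = 4651

gcd(83, 87) = 1, so the Chinese Remainder Theorem guarantees exactly one residue class mod 7221 satisfying both.
Write n = 3 + 83t and require 3 + 83t ≡ 40 (mod 87), i.e. 83t ≡ 37 (mod 87).
Invert 83 mod 87 by the Euclidean algorithm: 87 = 1·83 + 4, 83 = 20·4 + 3, 4 = 1·3 + 1, 3 = 3·1 + 0; back-substituting, 1 = 4 − 1·3 = 4 − (83 − 20·4) = −83 + 21·4 = −83 + 21·(87 − 1·83) = 21·87 − 22·83. Hence 83·(-22) ≡ 1, so 83⁻¹ ≡ -22 ≡ 65 (mod 87).
Therefore t ≡ 65·37 = 2405 ≡ 56 (mod 87).
With t = 56: n = 3 + 83·56 = 4651.
Check: 4651 mod 83 = 3, 4651 mod 87 = 40. ✓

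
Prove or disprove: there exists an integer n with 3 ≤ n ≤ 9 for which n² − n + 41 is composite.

The values for n = 3, 4, …, 9 are 47, 53, 61, 71, 83, 97, 113, and each of these is prime.
So no value in the range makes the expression composite.

No, no such integer n in that range exists.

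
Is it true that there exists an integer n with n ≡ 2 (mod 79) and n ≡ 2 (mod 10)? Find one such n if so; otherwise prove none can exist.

n = 2

Since 79 and 10 share no common factor, CRT says the pair of congruences has a solution (unique mod 790).
Any solution of the first congruence is n = 2 + 79t; substituting into the second, 79t ≡ 2 − 2 ≡ 0 (mod 10).
79 ≡ 9 (mod 10), so this reads 9t ≡ 0 (mod 10). t = 0 satisfies this.
Taking t = 0 gives n = 2 + 79·0 = 2.
Indeed 2 ≡ 2 (mod 79) and 2 ≡ 2 (mod 10).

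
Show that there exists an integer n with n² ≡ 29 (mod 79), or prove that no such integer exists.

No, no such integer exists.

79 is prime, so by Euler's criterion 29 is a square mod 79 iff 29^((79−1)/2) = 29^39 ≡ 1 (mod 79).
Squaring successively (mod 79): 29^2 = 841 ≡ 51; 29^4 ≡ 51² = 2601 ≡ 73; 29^8 ≡ 73² = 5329 ≡ 36; 29^16 ≡ 36² = 1296 ≡ 32; 29^32 ≡ 32² = 1024 ≡ 76.
Since 39 = 32 + 4 + 2 + 1, 29^39 ≡ 76 · 73 · 51 · 29; multiplying out mod 79: 76·73 = 5548 ≡ 18, then 18·51 = 918 ≡ 49, then 49·29 = 1421 ≡ 78. Thus 29^39 ≡ 78 ≡ −1 (mod 79).
By Euler's criterion 29 is a quadratic non-residue mod 79: no n satisfies n² ≡ 29 (mod 79).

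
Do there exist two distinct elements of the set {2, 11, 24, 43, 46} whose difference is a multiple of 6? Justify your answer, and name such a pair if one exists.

There is no such pair.

Residues mod 6: 2↦2, 11↦5, 24↦0, 43↦1, 46↦4.
All 5 residues are distinct, so no two elements differ by a multiple of 6.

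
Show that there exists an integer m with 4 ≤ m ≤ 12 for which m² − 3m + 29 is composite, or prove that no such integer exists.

At m = 8: 8² − 3·8 + 29 = 69 = 3·23, which is composite.

m = 8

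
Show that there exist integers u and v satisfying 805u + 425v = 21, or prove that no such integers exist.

There are no such integers.

gcd(805, 425) = 5, so every integer of the form 805u + 425v is a multiple of 5.
However 21 leaves remainder 1 on division by 5.
Hence no integers u, v satisfy the equation.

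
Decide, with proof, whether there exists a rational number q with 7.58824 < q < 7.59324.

Multiplying by 22: 22·7.58824 = 166.94128 and 22·7.59324 = 167.05128, so the integer 167 lies strictly between them.
Dividing back, 7.58824 < 167/22 < 7.59324, and 167/22 is rational.

q = 167/22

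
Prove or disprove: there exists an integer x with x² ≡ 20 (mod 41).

x = 15 works: 15² = 225, and 225 − 20 = 205 = 5·41.

x = 15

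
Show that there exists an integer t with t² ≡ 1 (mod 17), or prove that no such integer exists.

t = 16

t = 16 works: 16² = 256, and 256 − 1 = 255 = 15·17.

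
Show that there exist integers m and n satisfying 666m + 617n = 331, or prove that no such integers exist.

m = 246, n = -265

666 and 617 are coprime, so 666m + 617n ranges over all of ℤ.
Run the Euclidean algorithm on 666 and 617: 666 = 1·617 + 49, 617 = 12·49 + 29, 49 = 1·29 + 20, 29 = 1·20 + 9, 20 = 2·9 + 2, 9 = 4·2 + 1, 2 = 2·1 + 0.
Working back up the chain: 1 = 9 − 4·2 = 9 − 4·(20 − 2·9) = −4·20 + 9·9 = −4·20 + 9·(29 − 1·20) = 9·29 − 13·20 = 9·29 − 13·(49 − 1·29) = −13·49 + 22·29 = −13·49 + 22·(617 − 12·49) = 22·617 − 277·49 = 22·617 − 277·(666 − 1·617) = −277·666 + 299·617. So 666·(-277) + 617·299 = 1.
Scaling by 331 gives the particular solution (m, n) = (-91687, 98969).
Adding 149·617 to m and subtracting 149·666 from n gives the tidier solution (246, -265).
Check: 666·246 + 617·(-265) = 163836 − 163505 = 331. ✓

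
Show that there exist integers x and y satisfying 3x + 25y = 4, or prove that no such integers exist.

Since gcd(3, 25) = 1, every integer is an integer combination of 3 and 25.
Euclidean algorithm: 25 = 8·3 + 1, 3 = 3·1 + 0.
Back-substituting, 1 = 25 − 8·3; that is, 3·(-8) + 25·1 = 1.
Scaling by 4 gives the particular solution (x, y) = (-32, 4).
The general solution is x = -32 + 25k, y = 4 − 3k; taking k = 2 gives the smaller pair x = 18, y = -2.
Indeed 3·18 + 25·(-2) = 54 − 50 = 4.

x = 18, y = -2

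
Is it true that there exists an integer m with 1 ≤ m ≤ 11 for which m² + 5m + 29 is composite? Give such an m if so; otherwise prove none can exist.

m = 4

At m = 4: 4² + 5·4 + 29 = 65 = 5·13, which is composite.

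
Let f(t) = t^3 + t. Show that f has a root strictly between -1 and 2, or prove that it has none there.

f(-1) = -2 and f(2) = 10, which have opposite signs.
Since f is a polynomial it is continuous on [-1, 2].
By the Intermediate Value Theorem f must vanish at some point of (-1, 2).

Such a root exists.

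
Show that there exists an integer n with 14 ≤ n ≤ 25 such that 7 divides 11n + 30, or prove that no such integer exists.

n = 17

Scanning upward from n = 14 gives 184, 195, 206, none divisible by 7. Try n = 17: 11·17 + 30 = 217 = 31·7, which is divisible by 7.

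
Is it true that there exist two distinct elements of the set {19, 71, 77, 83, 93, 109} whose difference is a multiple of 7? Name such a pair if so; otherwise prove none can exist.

No such pair exists.

Residues mod 7: 19↦5, 71↦1, 77↦0, 83↦6, 93↦2, 109↦4.
No residue repeats among the 6 elements, so no pair has difference ≡ 0 (mod 7).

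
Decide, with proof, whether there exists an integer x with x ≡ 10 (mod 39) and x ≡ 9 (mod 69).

gcd(39, 69) = 3. If x ≡ 10 (mod 39) and x ≡ 9 (mod 69), then x ≡ 10 (mod 3) and x ≡ 9 (mod 3).
However 10 ≡ 1 and 9 ≡ 0 (mod 3), and 1 ≠ 0.
Hence the system has no solution.

No, no such integer exists.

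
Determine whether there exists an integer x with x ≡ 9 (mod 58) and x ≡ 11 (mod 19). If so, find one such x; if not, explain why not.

x = 125

The moduli 58 and 19 are coprime, so by the Chinese Remainder Theorem a unique solution modulo 1102 exists.
Write x = 9 + 58t and require 9 + 58t ≡ 11 (mod 19), i.e. 58t ≡ 2 (mod 19).
58 ≡ 1 (mod 19), so this reads 1t ≡ 2 (mod 19). So t ≡ 2 (mod 19).
Taking t = 2 gives x = 9 + 58·2 = 125.
Verify: 125 = 2·58 + 9 and 125 = 6·19 + 11. ✓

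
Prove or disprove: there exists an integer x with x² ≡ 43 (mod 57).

Take x = 10. Then 10² = 100 = 1·57 + 43, so 10² ≡ 43 (mod 57).

x = 10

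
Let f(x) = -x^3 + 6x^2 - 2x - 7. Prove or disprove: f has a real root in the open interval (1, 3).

Yes, f has a root in the interval.

f(1) = -4 and f(3) = 14, which have opposite signs.
Since f is a polynomial it is continuous on [1, 3].
By the Intermediate Value Theorem f must vanish at some point of (1, 3).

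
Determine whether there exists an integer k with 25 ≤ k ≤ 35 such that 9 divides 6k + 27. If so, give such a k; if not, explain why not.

For k = 25, 26 the values 177, 183 are not multiples of 9. At k = 27 we get 6·27 + 27 = 189, and 189 = 9·21.

k = 27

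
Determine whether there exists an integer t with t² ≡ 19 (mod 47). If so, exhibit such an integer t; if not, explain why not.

No such integer exists.

Apply Euler's criterion with the prime 47: 19 is a quadratic residue iff 19^23 ≡ 1 (mod 47), and a non-residue iff it is ≡ −1.
Repeated squaring mod 47: 19^2 = 361 ≡ 32; 19^4 ≡ 32² = 1024 ≡ 37; 19^8 ≡ 37² = 1369 ≡ 6; 19^16 ≡ 6² = 36 ≡ 36.
Since 23 = 16 + 4 + 2 + 1, 19^23 ≡ 36 · 37 · 32 · 19; multiplying out mod 47: 36·37 = 1332 ≡ 16, then 16·32 = 512 ≡ 42, then 42·19 = 798 ≡ 46. Thus 19^23 ≡ 46 ≡ −1 (mod 47).
The value −1 means 19 is a non-residue modulo 47, so t² ≡ 19 (mod 47) is impossible.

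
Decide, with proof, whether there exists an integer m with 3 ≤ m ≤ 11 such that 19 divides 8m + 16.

The values of 8m + 16 for m = 3, 4, …, 11 are 40, 48, 56, 64, 72, 80, 88, 96, 104; reduced mod 19 these are 2, 10, 18, 7, 15, 4, 12, 1, 9.
The residue 0 does not occur, so no m in [3, 11] makes 8m + 16 a multiple of 19.

There is no such integer m in that range.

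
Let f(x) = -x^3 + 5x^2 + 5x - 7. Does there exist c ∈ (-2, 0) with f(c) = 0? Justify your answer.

Such a root exists.

f(-2) = 11 and f(0) = -7, which have opposite signs.
f is continuous everywhere (it is a polynomial), in particular on [-2, 0].
The Intermediate Value Theorem then guarantees some c ∈ (-2, 0) with f(c) = 0.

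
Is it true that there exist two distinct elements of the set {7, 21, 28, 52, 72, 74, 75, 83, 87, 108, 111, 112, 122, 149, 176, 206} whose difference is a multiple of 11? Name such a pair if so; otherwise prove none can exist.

Reduce each element mod 11: 7↦7, 21↦10, 28↦6, 52↦8, 72↦6, 74↦8, 75↦9, 83↦6, 87↦10, 108↦9, 111↦1, 112↦2, 122↦1, 149↦6, 176↦0, 206↦8. The residue 10 repeats (at 21 and 87), and 87 − 21 = 66 = 6·11.

The pair (21, 87) works.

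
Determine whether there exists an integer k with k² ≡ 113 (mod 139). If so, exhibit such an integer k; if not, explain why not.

Take k = 35. Then 35² = 1225 = 8·139 + 113, so 35² ≡ 113 (mod 139).

k = 35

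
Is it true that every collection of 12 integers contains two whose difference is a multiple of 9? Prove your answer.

There are exactly 9 possible remainders on division by 9.
Placing 12 integers into 9 classes, some class receives at least two — say a and b.
Then a ≡ b (mod 9), i.e. 9 ∣ (a − b).

Yes.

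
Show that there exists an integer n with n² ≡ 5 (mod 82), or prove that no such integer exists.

n = 69 works: 69² = 4761, and 4761 − 5 = 4756 = 58·82.

n = 69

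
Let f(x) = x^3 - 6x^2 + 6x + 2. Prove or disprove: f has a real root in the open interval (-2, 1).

f(-2) = -42 and f(1) = 3, which have opposite signs.
f is continuous everywhere (it is a polynomial), in particular on [-2, 1].
By the Intermediate Value Theorem, f takes the value 0 somewhere in the open interval.

Such a root exists.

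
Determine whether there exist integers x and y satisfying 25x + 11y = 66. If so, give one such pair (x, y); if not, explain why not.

Since gcd(25, 11) = 1, every integer is an integer combination of 25 and 11.
Euclidean algorithm: 25 = 2·11 + 3, 11 = 3·3 + 2, 3 = 1·2 + 1, 2 = 2·1 + 0.
Working back up the chain: 1 = 3 − 1·2 = 3 − (11 − 3·3) = −11 + 4·3 = −11 + 4·(25 − 2·11) = 4·25 − 9·11. So 25·4 + 11·(-9) = 1.
Times 66: 25·264 + 11·(-594) = 66, so (264, -594) solves it.
Subtracting 24·11 from x and adding 24·25 to y gives the tidier solution (0, 6).
Indeed 25·0 + 11·6 = 0 + 66 = 66.

x = 0, y = 6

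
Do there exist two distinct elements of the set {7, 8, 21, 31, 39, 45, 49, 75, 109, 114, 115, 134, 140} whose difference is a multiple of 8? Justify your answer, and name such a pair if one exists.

7 mod 8 = 7 and 31 mod 8 = 7, so 31 − 7 = 24 = 3·8.

Yes: 7 and 31.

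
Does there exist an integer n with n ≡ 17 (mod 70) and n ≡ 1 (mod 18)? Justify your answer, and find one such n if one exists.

n = 577

Here gcd(70, 18) = 2, and both 17 and 1 leave remainder 1 mod 2, so the system is consistent.
Put n = 17 + 70t, so we need 70t ≡ 2 (mod 18), equivalently (divide by 2) 35t ≡ 1 (mod 9).
35 ≡ 8 (mod 9), so this reads 8t ≡ 1 (mod 9). Note 8·8 = 64 ≡ 1 (mod 9) (as 64 − 1 = 7·9), so 8⁻¹ ≡ 8.
Multiplying by 8: t ≡ 8·1 = 8 (mod 9).
Then n = 17 + 70·8 = 577.
Check: 577 mod 70 = 17, 577 mod 18 = 1. ✓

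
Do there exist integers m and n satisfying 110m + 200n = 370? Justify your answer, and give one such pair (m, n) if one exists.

m = 7, n = -2

gcd(110, 200) = 10, and 10 divides 370, so integer solutions exist.
Dividing through by 10 reduces the equation to 11m + 20n = 37.
Run the Euclidean algorithm on 20 and 11: 20 = 1·11 + 9, 11 = 1·9 + 2, 9 = 4·2 + 1, 2 = 2·1 + 0.
Working back up the chain: 1 = 9 − 4·2 = 9 − 4·(11 − 1·9) = −4·11 + 5·9 = −4·11 + 5·(20 − 1·11) = 5·20 − 9·11. So 11·(-9) + 20·5 = 1.
Times 37: 11·(-333) + 20·185 = 37, so (-333, 185) solves it.
Shifting by a multiple of (20, −11) keeps it a solution: m = -333 + 17·20 = 7, n = 185 − 17·11 = -2.
Indeed 110·7 + 200·(-2) = 770 − 400 = 370.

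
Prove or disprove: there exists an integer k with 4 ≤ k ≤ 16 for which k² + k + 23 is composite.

k = 6

At k = 6: 6² + 6 + 23 = 65 = 5·13, which is composite.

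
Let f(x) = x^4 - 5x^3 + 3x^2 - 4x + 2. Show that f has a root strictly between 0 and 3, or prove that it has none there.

Yes, f has a root in the interval.

f(0) = 2 and f(3) = -37, which have opposite signs.
f is continuous everywhere (it is a polynomial), in particular on [0, 3].
By the Intermediate Value Theorem, f takes the value 0 somewhere in the open interval.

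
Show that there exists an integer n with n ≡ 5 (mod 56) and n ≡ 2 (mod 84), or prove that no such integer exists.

There is no such integer.

Reduce both congruences modulo 28, which divides 56 and 84: they say n ≡ 5 (mod 28) and n ≡ 2 (mod 28).
However 5 ≡ 5 and 2 ≡ 2 (mod 28), and 5 ≠ 2.
Therefore no such n exists.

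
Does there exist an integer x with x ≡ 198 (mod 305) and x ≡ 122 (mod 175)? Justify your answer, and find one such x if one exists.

No, no such integer exists.

Reduce both congruences modulo 5, which divides 305 and 175: they say x ≡ 198 (mod 5) and x ≡ 122 (mod 5).
But 198 mod 5 = 3 while 122 mod 5 = 2, a contradiction.
Hence the system has no solution.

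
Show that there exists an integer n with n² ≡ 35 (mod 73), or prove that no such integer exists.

n = 53

Take n = 53. Then 53² = 2809 = 38·73 + 35, so 53² ≡ 35 (mod 73).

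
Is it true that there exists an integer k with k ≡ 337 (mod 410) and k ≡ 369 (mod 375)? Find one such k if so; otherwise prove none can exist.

Both moduli are multiples of 5 = gcd(410, 375), so any solution would satisfy k ≡ 337 and k ≡ 369 modulo 5 simultaneously.
These are incompatible: 337 − 369 = -32 is not divisible by 5.
So no integer satisfies both congruences.

There is no such integer.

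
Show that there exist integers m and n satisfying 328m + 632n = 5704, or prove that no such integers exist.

m = 54, n = -19

Since gcd(328, 632) = 8 and 5704 = 8·713, Bézout's identity guarantees a solution.
Dividing through by 8 reduces the equation to 41m + 79n = 713.
Euclidean algorithm: 79 = 1·41 + 38, 41 = 1·38 + 3, 38 = 12·3 + 2, 3 = 1·2 + 1, 2 = 2·1 + 0.
Back-substituting, 1 = 3 − 1·2 = 3 − (38 − 12·3) = −38 + 13·3 = −38 + 13·(41 − 1·38) = 13·41 − 14·38 = 13·41 − 14·(79 − 1·41) = −14·79 + 27·41; that is, 41·27 + 79·(-14) = 1.
Times 713: 41·19251 + 79·(-9982) = 713, so (19251, -9982) solves it.
Shifting by a multiple of (79, −41) keeps it a solution: m = 19251 − 243·79 = 54, n = -9982 + 243·41 = -19.
Check: 328·54 + 632·(-19) = 17712 − 12008 = 5704. ✓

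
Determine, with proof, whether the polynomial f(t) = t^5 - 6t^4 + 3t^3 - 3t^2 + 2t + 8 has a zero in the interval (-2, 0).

f(-2) = -160 and f(0) = 8, which have opposite signs.
Since f is a polynomial it is continuous on [-2, 0].
By the Intermediate Value Theorem, f takes the value 0 somewhere in the open interval.

Yes, f has a root in the interval.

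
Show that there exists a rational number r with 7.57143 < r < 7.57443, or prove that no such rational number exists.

Look for a denominator N such that an integer falls strictly between N·7.57143 and N·7.57443. N = 54 works: 54·7.57143 = 408.85722 < 409 < 409.01922 = 54·7.57443.
Dividing back, 7.57143 < 409/54 < 7.57443, and 409/54 is rational.

r = 409/54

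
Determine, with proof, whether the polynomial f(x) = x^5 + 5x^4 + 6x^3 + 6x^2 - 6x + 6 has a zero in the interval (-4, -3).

Such a root exists.

f(-4) = -2 and f(-3) = 78, which have opposite signs.
f is continuous everywhere (it is a polynomial), in particular on [-4, -3].
By the Intermediate Value Theorem, f takes the value 0 somewhere in the open interval.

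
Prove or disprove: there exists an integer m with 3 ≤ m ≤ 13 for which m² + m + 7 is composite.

At m = 4: 4² + 4 + 7 = 27 = 3·9, which is composite.

m = 4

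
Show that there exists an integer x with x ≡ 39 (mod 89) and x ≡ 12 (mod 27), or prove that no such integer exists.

x = 39

Since 89 and 27 share no common factor, CRT says the pair of congruences has a solution (unique mod 2403).
Write x = 39 + 89t and require 39 + 89t ≡ 12 (mod 27), i.e. 89t ≡ 0 (mod 27).
89 ≡ 8 (mod 27), so this reads 8t ≡ 0 (mod 27). t = 0 satisfies this.
Taking t = 0 gives x = 39 + 89·0 = 39.
Verify: 39 = 0·89 + 39 and 39 = 1·27 + 12. ✓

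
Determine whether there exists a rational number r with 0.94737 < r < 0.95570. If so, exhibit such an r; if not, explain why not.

r = 19/20

Look for a denominator N such that an integer falls strictly between N·0.94737 and N·0.95570. N = 20 works: 20·0.94737 = 18.94740 < 19 < 19.11400 = 20·0.95570.
So r = 19/20 works: it is a ratio of integers, and dividing 20·0.94737 < 19 < 20·0.95570 through by 20 gives 0.94737 < 19/20 < 0.95570.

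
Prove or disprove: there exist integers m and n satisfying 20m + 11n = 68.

20 and 11 are coprime, so 20m + 11n ranges over all of ℤ.
Run the Euclidean algorithm on 20 and 11: 20 = 1·11 + 9, 11 = 1·9 + 2, 9 = 4·2 + 1, 2 = 2·1 + 0.
Back-substituting, 1 = 9 − 4·2 = 9 − 4·(11 − 1·9) = −4·11 + 5·9 = −4·11 + 5·(20 − 1·11) = 5·20 − 9·11; that is, 20·5 + 11·(-9) = 1.
Multiplying through by 68: m = 5·68 = 340, n = (-9)·68 = -612 is a solution.
The general solution is m = 340 + 11k, n = -612 − 20k; taking k = -30 gives the smaller pair m = 10, n = -12.
Check: 20·10 + 11·(-12) = 200 − 132 = 68. ✓

m = 10, n = -12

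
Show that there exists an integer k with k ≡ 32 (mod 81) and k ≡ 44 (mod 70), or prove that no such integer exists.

The moduli 81 and 70 are coprime, so by the Chinese Remainder Theorem a unique solution modulo 5670 exists.
Write k = 32 + 81t and require 32 + 81t ≡ 44 (mod 70), i.e. 81t ≡ 12 (mod 70).
81 ≡ 11 (mod 70), so this reads 11t ≡ 12 (mod 70). Since 11·51 = 561 = 8·70 + 1, the inverse of 11 mod 70 is 51.
Multiplying by 51: t ≡ 51·12 = 612 ≡ 52 (mod 70).
Taking t = 52 gives k = 32 + 81·52 = 4244.
Indeed 4244 ≡ 32 (mod 81) and 4244 ≡ 44 (mod 70).

k = 4244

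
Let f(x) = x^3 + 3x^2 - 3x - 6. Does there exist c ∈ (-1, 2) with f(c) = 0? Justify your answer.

Yes, f has a root in the interval.

f(-1) = -1 and f(2) = 8, which have opposite signs.
As a polynomial, f is continuous on every closed interval.
By the Intermediate Value Theorem, f takes the value 0 somewhere in the open interval.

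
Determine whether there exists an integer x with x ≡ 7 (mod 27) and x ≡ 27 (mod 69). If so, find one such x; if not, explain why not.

No such integer exists.

gcd(27, 69) = 3. If x ≡ 7 (mod 27) and x ≡ 27 (mod 69), then x ≡ 7 (mod 3) and x ≡ 27 (mod 3).
However 7 ≡ 1 and 27 ≡ 0 (mod 3), and 1 ≠ 0.
So no integer satisfies both congruences.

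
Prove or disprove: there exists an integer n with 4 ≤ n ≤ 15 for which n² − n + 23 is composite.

n = 12

At n = 12: 12² − 12 + 23 = 155 = 5·31, which is composite.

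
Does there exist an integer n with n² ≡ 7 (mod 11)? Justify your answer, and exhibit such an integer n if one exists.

Since (11 − n)² ≡ n² (mod 11), it suffices to square n = 0, 1, …, 5: the residues are 0, 1, 4, 9, 5, 3.
The set of squares mod 11 is therefore {0, 1, 3, 4, 5, 9}, which does not contain 7.
Therefore n² ≡ 7 (mod 11) has no solution.

No, no such integer exists.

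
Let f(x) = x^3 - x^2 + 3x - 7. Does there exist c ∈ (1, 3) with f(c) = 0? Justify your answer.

Yes, such a c exists.

f(1) = -4 and f(3) = 20, which have opposite signs.
As a polynomial, f is continuous on every closed interval.
By the Intermediate Value Theorem f must vanish at some point of (1, 3).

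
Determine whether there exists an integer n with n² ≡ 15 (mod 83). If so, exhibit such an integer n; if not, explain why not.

83 is prime, so by Euler's criterion 15 is a square mod 83 iff 15^((83−1)/2) = 15^41 ≡ 1 (mod 83).
Squaring successively (mod 83): 15^2 = 225 ≡ 59; 15^4 ≡ 59² = 3481 ≡ 78; 15^8 ≡ 78² = 6084 ≡ 25; 15^16 ≡ 25² = 625 ≡ 44; 15^32 ≡ 44² = 1936 ≡ 27.
Since 41 = 32 + 8 + 1, 15^41 ≡ 27 · 25 · 15; multiplying out mod 83: 27·25 = 675 ≡ 11, then 11·15 = 165 ≡ 82. Thus 15^41 ≡ 82 ≡ −1 (mod 83).
The value −1 means 15 is a non-residue modulo 83, so n² ≡ 15 (mod 83) is impossible.

There is no such integer.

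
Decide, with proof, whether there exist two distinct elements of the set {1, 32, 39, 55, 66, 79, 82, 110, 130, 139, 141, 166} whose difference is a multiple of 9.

1 and 55 are such a pair.

1 mod 9 = 1 and 55 mod 9 = 1, so 55 − 1 = 54 = 6·9.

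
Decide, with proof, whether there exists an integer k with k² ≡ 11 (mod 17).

There is no such integer.

Squares mod 17 repeat after k = 8 (as (−k)² = k²); for k = 0..8 they are 0, 1, 4, 9, 16, 8, 2, 15, 13.
The set of squares mod 17 is therefore {0, 1, 2, 4, 8, 9, 13, 15, 16}, which does not contain 11.
Hence no integer k has k² ≡ 11 (mod 17).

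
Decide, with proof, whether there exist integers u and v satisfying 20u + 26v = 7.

gcd(20, 26) = 2, so every integer of the form 20u + 26v is a multiple of 2.
But 7 = 2·3 + 1, so 2 ∤ 7.
So the equation is unsolvable over ℤ.

There are no such integers.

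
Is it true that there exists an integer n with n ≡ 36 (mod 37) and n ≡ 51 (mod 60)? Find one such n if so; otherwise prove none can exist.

The moduli 37 and 60 are coprime, so by the Chinese Remainder Theorem a unique solution modulo 2220 exists.
Any solution of the first congruence is n = 36 + 37t; substituting into the second, 37t ≡ 51 − 36 ≡ 15 (mod 60).
Invert 37 mod 60 by the Euclidean algorithm: 60 = 1·37 + 23, 37 = 1·23 + 14, 23 = 1·14 + 9, 14 = 1·9 + 5, 9 = 1·5 + 4, 5 = 1·4 + 1, 4 = 4·1 + 0; back-substituting, 1 = 5 − 1·4 = 5 − (9 − 1·5) = −9 + 2·5 = −9 + 2·(14 − 1·9) = 2·14 − 3·9 = 2·14 − 3·(23 − 1·14) = −3·23 + 5·14 = −3·23 + 5·(37 − 1·23) = 5·37 − 8·23 = 5·37 − 8·(60 − 1·37) = −8·60 + 13·37. Hence 37·13 ≡ 1, so 37⁻¹ ≡ 13 (mod 60).
Therefore t ≡ 13·15 = 195 ≡ 15 (mod 60).
With t = 15: n = 36 + 37·15 = 591.
Verify: 591 = 15·37 + 36 and 591 = 9·60 + 51. ✓

n = 591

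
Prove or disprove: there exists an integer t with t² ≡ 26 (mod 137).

137 is prime, so by Euler's criterion 26 is a square mod 137 iff 26^((137−1)/2) = 26^68 ≡ 1 (mod 137).
Repeated squaring mod 137: 26^2 = 676 ≡ 128; 26^4 ≡ 128² = 16384 ≡ 81; 26^8 ≡ 81² = 6561 ≡ 122; 26^16 ≡ 122² = 14884 ≡ 88; 26^32 ≡ 88² = 7744 ≡ 72; 26^64 ≡ 72² = 5184 ≡ 115.
Since 68 = 64 + 4, 26^68 ≡ 115 · 81; multiplying out mod 137: 115·81 = 9315 ≡ 136. Thus 26^68 ≡ 136 ≡ −1 (mod 137).
By Euler's criterion 26 is a quadratic non-residue mod 137: no t satisfies t² ≡ 26 (mod 137).

No, no such integer exists.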